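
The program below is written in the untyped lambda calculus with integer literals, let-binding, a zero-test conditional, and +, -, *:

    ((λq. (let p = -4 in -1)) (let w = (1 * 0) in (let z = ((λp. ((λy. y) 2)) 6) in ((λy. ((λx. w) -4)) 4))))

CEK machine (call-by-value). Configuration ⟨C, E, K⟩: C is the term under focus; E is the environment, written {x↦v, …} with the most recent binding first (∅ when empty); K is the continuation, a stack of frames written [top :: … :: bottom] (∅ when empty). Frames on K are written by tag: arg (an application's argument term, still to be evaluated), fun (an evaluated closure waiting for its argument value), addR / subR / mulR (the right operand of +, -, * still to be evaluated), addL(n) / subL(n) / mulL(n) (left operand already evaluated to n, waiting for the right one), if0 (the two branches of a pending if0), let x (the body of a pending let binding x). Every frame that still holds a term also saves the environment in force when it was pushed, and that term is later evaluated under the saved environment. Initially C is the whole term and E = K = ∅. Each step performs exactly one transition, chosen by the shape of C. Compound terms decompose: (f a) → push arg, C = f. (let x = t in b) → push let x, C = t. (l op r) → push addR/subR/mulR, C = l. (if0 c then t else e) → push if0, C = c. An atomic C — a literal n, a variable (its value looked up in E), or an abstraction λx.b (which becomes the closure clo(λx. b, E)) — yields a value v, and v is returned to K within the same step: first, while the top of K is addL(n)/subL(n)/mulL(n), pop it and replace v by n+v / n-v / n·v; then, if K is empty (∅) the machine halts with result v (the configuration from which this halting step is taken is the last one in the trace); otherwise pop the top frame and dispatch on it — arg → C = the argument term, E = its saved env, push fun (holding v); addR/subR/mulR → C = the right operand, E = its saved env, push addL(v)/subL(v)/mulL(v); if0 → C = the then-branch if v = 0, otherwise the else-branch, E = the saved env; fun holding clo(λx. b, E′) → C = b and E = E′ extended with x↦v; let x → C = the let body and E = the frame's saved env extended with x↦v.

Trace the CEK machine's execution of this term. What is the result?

step 0: <C=((λq. (let p = -4 in -1)) (let w = (1 * 0) in (let z = ((λp. ((λy. y) 2)) 6) in ((λy. ((λx. w) -4)) 4)))), E=∅, K=∅>
step 1: <C=(λq. (let p = -4 in -1)), E=∅, K=[arg]>
step 2: <C=(let w = (1 * 0) in (let z = ((λp. ((λy. y) 2)) 6) in ((λy. ((λx. w) -4)) 4))), E=∅, K=[fun]>
step 3: <C=(1 * 0), E=∅, K=[let w :: fun]>
step 4: <C=1, E=∅, K=[mulR :: let w :: fun]>
step 5: <C=0, E=∅, K=[mulL(1) :: let w :: fun]>
step 6: <C=(let z = ((λp. ((λy. y) 2)) 6) in ((λy. ((λx. w) -4)) 4)), E={w↦0}, K=[fun]>
step 7: <C=((λp. ((λy. y) 2)) 6), E={w↦0}, K=[let z :: fun]>
step 8: <C=(λp. ((λy. y) 2)), E={w↦0}, K=[arg :: let z :: fun]>
step 9: <C=6, E={w↦0}, K=[fun :: let z :: fun]>
step 10: <C=((λy. y) 2), E={p↦6, w↦0}, K=[let z :: fun]>
step 11: <C=(λy. y), E={p↦6, w↦0}, K=[arg :: let z :: fun]>
step 12: <C=2, E={p↦6, w↦0}, K=[fun :: let z :: fun]>
step 13: <C=y, E={y↦2, p↦6, w↦0}, K=[let z :: fun]>
step 14: <C=((λy. ((λx. w) -4)) 4), E={z↦2, w↦0}, K=[fun]>
step 15: <C=(λy. ((λx. w) -4)), E={z↦2, w↦0}, K=[arg :: fun]>
step 16: <C=4, E={z↦2, w↦0}, K=[fun :: fun]>
step 17: <C=((λx. w) -4), E={y↦4, z↦2, w↦0}, K=[fun]>
step 18: <C=(λx. w), E={y↦4, z↦2, w↦0}, K=[arg :: fun]>
step 19: <C=-4, E={y↦4, z↦2, w↦0}, K=[fun :: fun]>
step 20: <C=w, E={x↦-4, y↦4, z↦2, w↦0}, K=[fun]>
step 21: <C=(let p = -4 in -1), E={q↦0}, K=∅>
step 22: <C=-4, E={q↦0}, K=[let p]>
step 23: <C=-1, E={p↦-4, q↦0}, K=∅>
→ final value -1

Answer: -1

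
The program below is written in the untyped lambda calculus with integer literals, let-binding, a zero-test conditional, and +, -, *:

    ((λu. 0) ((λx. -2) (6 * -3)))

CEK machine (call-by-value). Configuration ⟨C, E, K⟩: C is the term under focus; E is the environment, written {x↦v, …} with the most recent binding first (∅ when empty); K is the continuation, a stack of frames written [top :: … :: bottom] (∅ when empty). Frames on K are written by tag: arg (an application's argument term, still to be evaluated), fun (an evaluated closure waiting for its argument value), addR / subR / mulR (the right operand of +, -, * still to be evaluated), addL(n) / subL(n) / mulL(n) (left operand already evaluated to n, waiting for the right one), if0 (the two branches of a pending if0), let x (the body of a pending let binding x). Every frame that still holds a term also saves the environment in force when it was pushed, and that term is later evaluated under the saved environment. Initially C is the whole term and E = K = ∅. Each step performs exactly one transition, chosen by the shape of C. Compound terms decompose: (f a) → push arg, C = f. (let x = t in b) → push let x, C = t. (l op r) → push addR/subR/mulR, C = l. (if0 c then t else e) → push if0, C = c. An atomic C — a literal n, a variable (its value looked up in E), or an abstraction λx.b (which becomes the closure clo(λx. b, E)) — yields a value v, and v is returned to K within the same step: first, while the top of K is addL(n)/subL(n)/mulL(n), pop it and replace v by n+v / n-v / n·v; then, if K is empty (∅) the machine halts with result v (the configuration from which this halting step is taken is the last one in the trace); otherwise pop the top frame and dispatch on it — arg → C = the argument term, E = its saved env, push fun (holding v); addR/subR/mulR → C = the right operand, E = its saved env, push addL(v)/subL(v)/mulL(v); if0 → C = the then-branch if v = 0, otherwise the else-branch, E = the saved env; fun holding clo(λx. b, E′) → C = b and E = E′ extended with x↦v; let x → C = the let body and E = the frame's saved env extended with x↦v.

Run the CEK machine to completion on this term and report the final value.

[0] ⟨C=((λu. 0) ((λx. -2) (6 * -3))); E=∅; K=∅⟩
[1] ⟨C=(λu. 0); E=∅; K=[arg]⟩
[2] ⟨C=((λx. -2) (6 * -3)); E=∅; K=[fun]⟩
[3] ⟨C=(λx. -2); E=∅; K=[arg :: fun]⟩
[4] ⟨C=(6 * -3); E=∅; K=[fun :: fun]⟩
[5] ⟨C=6; E=∅; K=[mulR :: fun :: fun]⟩
[6] ⟨C=-3; E=∅; K=[mulL(6) :: fun :: fun]⟩
[7] ⟨C=-2; E={x↦-18}; K=[fun]⟩
[8] ⟨C=0; E={u↦-2}; K=∅⟩
→ final value 0

Answer: 0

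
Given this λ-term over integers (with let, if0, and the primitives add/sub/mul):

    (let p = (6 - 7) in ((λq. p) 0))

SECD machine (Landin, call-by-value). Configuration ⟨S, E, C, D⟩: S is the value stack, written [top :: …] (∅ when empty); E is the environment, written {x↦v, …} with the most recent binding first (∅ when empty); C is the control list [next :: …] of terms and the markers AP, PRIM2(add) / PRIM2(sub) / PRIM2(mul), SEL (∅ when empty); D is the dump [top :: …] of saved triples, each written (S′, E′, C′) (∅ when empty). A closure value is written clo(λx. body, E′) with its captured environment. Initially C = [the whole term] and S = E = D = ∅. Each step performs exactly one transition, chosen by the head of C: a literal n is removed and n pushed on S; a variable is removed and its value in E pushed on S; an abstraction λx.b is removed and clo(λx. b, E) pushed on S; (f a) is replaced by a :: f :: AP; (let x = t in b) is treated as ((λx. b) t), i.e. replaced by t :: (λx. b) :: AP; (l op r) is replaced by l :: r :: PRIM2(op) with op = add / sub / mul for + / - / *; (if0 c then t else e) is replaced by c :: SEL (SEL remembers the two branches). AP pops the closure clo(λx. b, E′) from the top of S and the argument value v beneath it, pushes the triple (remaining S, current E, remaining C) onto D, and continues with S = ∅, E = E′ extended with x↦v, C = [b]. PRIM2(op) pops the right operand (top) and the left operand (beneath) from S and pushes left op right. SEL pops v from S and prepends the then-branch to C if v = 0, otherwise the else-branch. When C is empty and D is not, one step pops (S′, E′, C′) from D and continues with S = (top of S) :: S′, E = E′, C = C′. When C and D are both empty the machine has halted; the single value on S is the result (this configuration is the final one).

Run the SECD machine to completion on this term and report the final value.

Answer: -1

Derivation:
0. [S=∅ | E=∅ | C=[(let p = (6 - 7) in ((λq. p) 0))] | D=∅]
1. [S=∅ | E=∅ | C=[(6 - 7) :: (λp. ((λq. p) 0)) :: AP] | D=∅]
2. [S=∅ | E=∅ | C=[6 :: 7 :: PRIM2(sub) :: (λp. ((λq. p) 0)) :: AP] | D=∅]
3. [S=[6] | E=∅ | C=[7 :: PRIM2(sub) :: (λp. ((λq. p) 0)) :: AP] | D=∅]
4. [S=[7 :: 6] | E=∅ | C=[PRIM2(sub) :: (λp. ((λq. p) 0)) :: AP] | D=∅]
5. [S=[-1] | E=∅ | C=[(λp. ((λq. p) 0)) :: AP] | D=∅]
6. [S=[clo(λp. ((λq. p) 0), ∅) :: -1] | E=∅ | C=[AP] | D=∅]
7. [S=∅ | E={p↦-1} | C=[((λq. p) 0)] | D=[(∅, ∅, ∅)]]
8. [S=∅ | E={p↦-1} | C=[0 :: (λq. p) :: AP] | D=[(∅, ∅, ∅)]]
9. [S=[0] | E={p↦-1} | C=[(λq. p) :: AP] | D=[(∅, ∅, ∅)]]
10. [S=[clo(λq. p, {p↦-1}) :: 0] | E={p↦-1} | C=[AP] | D=[(∅, ∅, ∅)]]
11. [S=∅ | E={q↦0, p↦-1} | C=[p] | D=[(∅, {p↦-1}, ∅) :: (∅, ∅, ∅)]]
12. [S=[-1] | E={q↦0, p↦-1} | C=∅ | D=[(∅, {p↦-1}, ∅) :: (∅, ∅, ∅)]]
13. [S=[-1] | E={p↦-1} | C=∅ | D=[(∅, ∅, ∅)]]
14. [S=[-1] | E=∅ | C=∅ | D=∅]
→ final value -1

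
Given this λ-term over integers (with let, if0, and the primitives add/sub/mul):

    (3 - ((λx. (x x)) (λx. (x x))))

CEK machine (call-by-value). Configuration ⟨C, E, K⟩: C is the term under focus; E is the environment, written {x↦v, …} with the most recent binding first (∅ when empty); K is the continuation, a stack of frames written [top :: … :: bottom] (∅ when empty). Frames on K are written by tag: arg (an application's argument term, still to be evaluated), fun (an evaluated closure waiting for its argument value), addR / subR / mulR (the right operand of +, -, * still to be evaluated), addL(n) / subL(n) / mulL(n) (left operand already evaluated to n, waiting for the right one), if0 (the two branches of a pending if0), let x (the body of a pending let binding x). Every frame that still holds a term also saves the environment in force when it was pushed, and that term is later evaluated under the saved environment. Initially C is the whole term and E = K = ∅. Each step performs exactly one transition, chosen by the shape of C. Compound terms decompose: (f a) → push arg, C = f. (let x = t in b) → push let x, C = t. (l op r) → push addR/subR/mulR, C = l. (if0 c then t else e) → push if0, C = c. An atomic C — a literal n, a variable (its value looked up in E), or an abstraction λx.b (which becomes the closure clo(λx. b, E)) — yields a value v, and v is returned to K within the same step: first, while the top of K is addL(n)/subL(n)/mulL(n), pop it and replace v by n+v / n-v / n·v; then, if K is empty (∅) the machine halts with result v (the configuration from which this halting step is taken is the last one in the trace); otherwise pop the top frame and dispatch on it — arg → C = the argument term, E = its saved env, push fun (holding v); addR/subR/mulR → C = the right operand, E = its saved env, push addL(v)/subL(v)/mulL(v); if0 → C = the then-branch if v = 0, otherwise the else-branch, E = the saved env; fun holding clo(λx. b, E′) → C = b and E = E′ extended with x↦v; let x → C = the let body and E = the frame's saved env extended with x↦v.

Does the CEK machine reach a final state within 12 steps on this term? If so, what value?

0. ⟨C=(3 - ((λx. (x x)) (λx. (x x)))); E=∅; K=∅⟩
1. ⟨C=3; E=∅; K=[subR]⟩
2. ⟨C=((λx. (x x)) (λx. (x x))); E=∅; K=[subL(3)]⟩
3. ⟨C=(λx. (x x)); E=∅; K=[arg :: subL(3)]⟩
4. ⟨C=(λx. (x x)); E=∅; K=[fun :: subL(3)]⟩
5. ⟨C=(x x); E={x↦clo(λx. (x x), ∅)}; K=[subL(3)]⟩
6. ⟨C=x; E={x↦clo(λx. (x x), ∅)}; K=[arg :: subL(3)]⟩
7. ⟨C=x; E={x↦clo(λx. (x x), ∅)}; K=[fun :: subL(3)]⟩
… configuration repeats with period 3 (steps 5–7 recur indefinitely) …

Answer: DIVERGES (no final state within 12 steps)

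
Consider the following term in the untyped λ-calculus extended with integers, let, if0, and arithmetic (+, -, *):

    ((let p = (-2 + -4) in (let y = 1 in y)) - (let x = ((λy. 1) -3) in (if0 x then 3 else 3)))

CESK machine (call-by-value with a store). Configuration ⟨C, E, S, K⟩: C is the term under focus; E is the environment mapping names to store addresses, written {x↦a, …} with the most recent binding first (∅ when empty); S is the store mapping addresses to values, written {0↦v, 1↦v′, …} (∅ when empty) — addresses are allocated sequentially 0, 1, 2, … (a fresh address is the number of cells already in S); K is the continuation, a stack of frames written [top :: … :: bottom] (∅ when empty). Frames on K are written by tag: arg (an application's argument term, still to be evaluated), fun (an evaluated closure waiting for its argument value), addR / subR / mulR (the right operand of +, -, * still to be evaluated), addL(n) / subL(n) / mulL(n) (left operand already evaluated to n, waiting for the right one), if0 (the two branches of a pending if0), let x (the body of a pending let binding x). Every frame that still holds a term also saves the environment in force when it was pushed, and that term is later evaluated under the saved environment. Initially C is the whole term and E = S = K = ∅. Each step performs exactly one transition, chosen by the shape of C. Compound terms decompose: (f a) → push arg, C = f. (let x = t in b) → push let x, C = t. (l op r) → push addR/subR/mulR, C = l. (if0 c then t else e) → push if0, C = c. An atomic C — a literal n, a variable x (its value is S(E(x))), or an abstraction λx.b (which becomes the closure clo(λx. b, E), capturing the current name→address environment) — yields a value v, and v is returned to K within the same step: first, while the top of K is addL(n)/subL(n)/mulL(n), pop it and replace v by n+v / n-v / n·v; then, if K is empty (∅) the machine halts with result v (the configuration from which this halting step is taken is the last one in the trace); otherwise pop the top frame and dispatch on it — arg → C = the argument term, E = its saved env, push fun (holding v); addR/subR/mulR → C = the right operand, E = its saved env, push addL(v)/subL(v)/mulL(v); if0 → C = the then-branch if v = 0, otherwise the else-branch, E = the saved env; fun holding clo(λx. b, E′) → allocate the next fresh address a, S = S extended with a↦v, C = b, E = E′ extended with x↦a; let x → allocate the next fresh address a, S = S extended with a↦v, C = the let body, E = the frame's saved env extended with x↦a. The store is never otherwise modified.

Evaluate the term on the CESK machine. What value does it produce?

t=0: [C=((let p = (-2 + -4) in (let y = 1 in y)) - (let x = ((λy. 1) -3) in (if0 x then 3 else 3))) | E=∅ | S=∅ | K=∅]
t=1: [C=(let p = (-2 + -4) in (let y = 1 in y)) | E=∅ | S=∅ | K=[subR]]
t=2: [C=(-2 + -4) | E=∅ | S=∅ | K=[let p :: subR]]
t=3: [C=-2 | E=∅ | S=∅ | K=[addR :: let p :: subR]]
t=4: [C=-4 | E=∅ | S=∅ | K=[addL(-2) :: let p :: subR]]
t=5: [C=(let y = 1 in y) | E={p↦0} | S={0↦-6} | K=[subR]]
t=6: [C=1 | E={p↦0} | S={0↦-6} | K=[let y :: subR]]
t=7: [C=y | E={y↦1, p↦0} | S={0↦-6, 1↦1} | K=[subR]]
t=8: [C=(let x = ((λy. 1) -3) in (if0 x then 3 else 3)) | E=∅ | S={0↦-6, 1↦1} | K=[subL(1)]]
t=9: [C=((λy. 1) -3) | E=∅ | S={0↦-6, 1↦1} | K=[let x :: subL(1)]]
t=10: [C=(λy. 1) | E=∅ | S={0↦-6, 1↦1} | K=[arg :: let x :: subL(1)]]
t=11: [C=-3 | E=∅ | S={0↦-6, 1↦1} | K=[fun :: let x :: subL(1)]]
t=12: [C=1 | E={y↦2} | S={0↦-6, 1↦1, 2↦-3} | K=[let x :: subL(1)]]
t=13: [C=(if0 x then 3 else 3) | E={x↦3} | S={0↦-6, 1↦1, 2↦-3, 3↦1} | K=[subL(1)]]
t=14: [C=x | E={x↦3} | S={0↦-6, 1↦1, 2↦-3, 3↦1} | K=[if0 :: subL(1)]]
t=15: [C=3 | E={x↦3} | S={0↦-6, 1↦1, 2↦-3, 3↦1} | K=[subL(1)]]
→ final value -2

Answer: -2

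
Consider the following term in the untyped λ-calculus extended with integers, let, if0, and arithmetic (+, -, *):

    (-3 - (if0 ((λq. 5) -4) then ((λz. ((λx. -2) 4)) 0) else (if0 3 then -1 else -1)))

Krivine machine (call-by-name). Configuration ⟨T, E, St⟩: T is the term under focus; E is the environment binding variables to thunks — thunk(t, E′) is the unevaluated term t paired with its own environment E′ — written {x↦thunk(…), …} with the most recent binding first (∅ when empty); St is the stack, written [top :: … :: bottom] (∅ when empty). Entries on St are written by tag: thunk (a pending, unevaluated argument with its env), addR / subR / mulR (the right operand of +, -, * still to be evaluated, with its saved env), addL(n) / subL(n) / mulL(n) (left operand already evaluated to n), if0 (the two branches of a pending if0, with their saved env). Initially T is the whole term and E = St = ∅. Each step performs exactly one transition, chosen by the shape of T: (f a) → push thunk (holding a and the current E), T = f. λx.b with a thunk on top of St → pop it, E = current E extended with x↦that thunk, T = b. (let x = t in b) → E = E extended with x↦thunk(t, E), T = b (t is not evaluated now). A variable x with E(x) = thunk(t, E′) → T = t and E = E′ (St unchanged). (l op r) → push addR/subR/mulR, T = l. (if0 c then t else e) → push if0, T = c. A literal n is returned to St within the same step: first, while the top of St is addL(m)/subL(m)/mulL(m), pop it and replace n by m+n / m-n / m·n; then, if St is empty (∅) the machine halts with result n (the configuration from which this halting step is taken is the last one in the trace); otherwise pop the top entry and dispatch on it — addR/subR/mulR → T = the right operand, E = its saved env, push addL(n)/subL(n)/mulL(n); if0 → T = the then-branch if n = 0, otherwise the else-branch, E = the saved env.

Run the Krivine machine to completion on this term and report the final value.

Answer: -2

Derivation:
t=0: ⟨T=(-3 - (if0 ((λq. 5) -4) then ((λz. ((λx. -2) 4)) 0) else (if0 3 then -1 else -1))); E=∅; St=∅⟩
t=1: ⟨T=-3; E=∅; St=[subR]⟩
t=2: ⟨T=(if0 ((λq. 5) -4) then ((λz. ((λx. -2) 4)) 0) else (if0 3 then -1 else -1)); E=∅; St=[subL(-3)]⟩
t=3: ⟨T=((λq. 5) -4); E=∅; St=[if0 :: subL(-3)]⟩
t=4: ⟨T=(λq. 5); E=∅; St=[thunk :: if0 :: subL(-3)]⟩
t=5: ⟨T=5; E={q↦thunk(-4, ∅)}; St=[if0 :: subL(-3)]⟩
t=6: ⟨T=(if0 3 then -1 else -1); E=∅; St=[subL(-3)]⟩
t=7: ⟨T=3; E=∅; St=[if0 :: subL(-3)]⟩
t=8: ⟨T=-1; E=∅; St=[subL(-3)]⟩
→ final value -2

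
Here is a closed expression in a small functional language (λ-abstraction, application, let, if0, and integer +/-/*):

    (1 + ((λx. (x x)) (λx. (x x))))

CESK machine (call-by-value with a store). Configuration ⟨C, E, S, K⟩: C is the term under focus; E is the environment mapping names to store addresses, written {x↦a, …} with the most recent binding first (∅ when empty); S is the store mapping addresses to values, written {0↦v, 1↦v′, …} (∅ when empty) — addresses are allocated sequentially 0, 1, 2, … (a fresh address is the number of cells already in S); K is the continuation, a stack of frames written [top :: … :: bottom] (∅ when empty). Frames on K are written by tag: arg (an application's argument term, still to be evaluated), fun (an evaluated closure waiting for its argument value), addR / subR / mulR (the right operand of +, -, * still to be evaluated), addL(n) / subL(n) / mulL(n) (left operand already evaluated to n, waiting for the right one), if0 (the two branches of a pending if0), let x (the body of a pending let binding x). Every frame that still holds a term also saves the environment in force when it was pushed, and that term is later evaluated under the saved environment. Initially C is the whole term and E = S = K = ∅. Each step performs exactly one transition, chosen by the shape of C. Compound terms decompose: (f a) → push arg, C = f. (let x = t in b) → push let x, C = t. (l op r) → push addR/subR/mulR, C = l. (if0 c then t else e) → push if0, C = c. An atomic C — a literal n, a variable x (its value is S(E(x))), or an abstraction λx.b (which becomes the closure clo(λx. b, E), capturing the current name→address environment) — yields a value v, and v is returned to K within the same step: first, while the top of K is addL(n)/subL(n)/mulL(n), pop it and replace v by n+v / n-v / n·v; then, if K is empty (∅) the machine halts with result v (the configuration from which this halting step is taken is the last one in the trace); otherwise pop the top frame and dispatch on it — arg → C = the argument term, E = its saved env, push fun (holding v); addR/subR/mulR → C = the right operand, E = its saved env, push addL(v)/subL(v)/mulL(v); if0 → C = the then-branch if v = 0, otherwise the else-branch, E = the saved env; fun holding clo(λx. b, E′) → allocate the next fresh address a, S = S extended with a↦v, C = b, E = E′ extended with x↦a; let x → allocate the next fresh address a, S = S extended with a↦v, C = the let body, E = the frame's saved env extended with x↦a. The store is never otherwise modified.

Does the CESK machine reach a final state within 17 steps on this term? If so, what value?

Answer: DIVERGES (no final state within 17 steps)

Derivation:
step 0: ⟨C=(1 + ((λx. (x x)) (λx. (x x)))); E=∅; S=∅; K=∅⟩
step 1: ⟨C=1; E=∅; S=∅; K=[addR]⟩
step 2: ⟨C=((λx. (x x)) (λx. (x x))); E=∅; S=∅; K=[addL(1)]⟩
step 3: ⟨C=(λx. (x x)); E=∅; S=∅; K=[arg :: addL(1)]⟩
step 4: ⟨C=(λx. (x x)); E=∅; S=∅; K=[fun :: addL(1)]⟩
step 5: ⟨C=(x x); E={x↦0}; S={0↦clo(λx. (x x), ∅)}; K=[addL(1)]⟩
step 6: ⟨C=x; E={x↦0}; S={0↦clo(λx. (x x), ∅)}; K=[arg :: addL(1)]⟩
step 7: ⟨C=x; E={x↦0}; S={0↦clo(λx. (x x), ∅)}; K=[fun :: addL(1)]⟩
step 8: ⟨C=(x x); E={x↦1}; S={0↦clo(λx. (x x), ∅), 1↦clo(λx. (x x), ∅)}; K=[addL(1)]⟩
step 9: ⟨C=x; E={x↦1}; S={0↦clo(λx. (x x), ∅), 1↦clo(λx. (x x), ∅)}; K=[arg :: addL(1)]⟩
step 10: ⟨C=x; E={x↦1}; S={0↦clo(λx. (x x), ∅), 1↦clo(λx. (x x), ∅)}; K=[fun :: addL(1)]⟩
step 11: ⟨C=(x x); E={x↦2}; S={0↦clo(λx. (x x), ∅), 1↦clo(λx. (x x), ∅), 2↦clo(λx. (x x), ∅)}; K=[addL(1)]⟩
step 12: ⟨C=x; E={x↦2}; S={0↦clo(λx. (x x), ∅), 1↦clo(λx. (x x), ∅), 2↦clo(λx. (x x), ∅)}; K=[arg :: addL(1)]⟩
step 13: ⟨C=x; E={x↦2}; S={0↦clo(λx. (x x), ∅), 1↦clo(λx. (x x), ∅), 2↦clo(λx. (x x), ∅)}; K=[fun :: addL(1)]⟩
step 14: ⟨C=(x x); E={x↦3}; S={0↦clo(λx. (x x), ∅), 1↦clo(λx. (x x), ∅), 2↦clo(λx. (x x), ∅), 3↦clo(λx. (x x), ∅)}; K=[addL(1)]⟩
step 15: ⟨C=x; E={x↦3}; S={0↦clo(λx. (x x), ∅), 1↦clo(λx. (x x), ∅), 2↦clo(λx. (x x), ∅), 3↦clo(λx. (x x), ∅)}; K=[arg :: addL(1)]⟩
step 16: ⟨C=x; E={x↦3}; S={0↦clo(λx. (x x), ∅), 1↦clo(λx. (x x), ∅), 2↦clo(λx. (x x), ∅), 3↦clo(λx. (x x), ∅)}; K=[fun :: addL(1)]⟩
step 17: ⟨C=(x x); E={x↦4}; S={0↦clo(λx. (x x), ∅), 1↦clo(λx. (x x), ∅), 2↦clo(λx. (x x), ∅), 3↦clo(λx. (x x), ∅), 4↦clo(λx. (x x), ∅)}; K=[addL(1)]⟩
→ 17 transitions taken and the configuration is still not final: no result within 17 steps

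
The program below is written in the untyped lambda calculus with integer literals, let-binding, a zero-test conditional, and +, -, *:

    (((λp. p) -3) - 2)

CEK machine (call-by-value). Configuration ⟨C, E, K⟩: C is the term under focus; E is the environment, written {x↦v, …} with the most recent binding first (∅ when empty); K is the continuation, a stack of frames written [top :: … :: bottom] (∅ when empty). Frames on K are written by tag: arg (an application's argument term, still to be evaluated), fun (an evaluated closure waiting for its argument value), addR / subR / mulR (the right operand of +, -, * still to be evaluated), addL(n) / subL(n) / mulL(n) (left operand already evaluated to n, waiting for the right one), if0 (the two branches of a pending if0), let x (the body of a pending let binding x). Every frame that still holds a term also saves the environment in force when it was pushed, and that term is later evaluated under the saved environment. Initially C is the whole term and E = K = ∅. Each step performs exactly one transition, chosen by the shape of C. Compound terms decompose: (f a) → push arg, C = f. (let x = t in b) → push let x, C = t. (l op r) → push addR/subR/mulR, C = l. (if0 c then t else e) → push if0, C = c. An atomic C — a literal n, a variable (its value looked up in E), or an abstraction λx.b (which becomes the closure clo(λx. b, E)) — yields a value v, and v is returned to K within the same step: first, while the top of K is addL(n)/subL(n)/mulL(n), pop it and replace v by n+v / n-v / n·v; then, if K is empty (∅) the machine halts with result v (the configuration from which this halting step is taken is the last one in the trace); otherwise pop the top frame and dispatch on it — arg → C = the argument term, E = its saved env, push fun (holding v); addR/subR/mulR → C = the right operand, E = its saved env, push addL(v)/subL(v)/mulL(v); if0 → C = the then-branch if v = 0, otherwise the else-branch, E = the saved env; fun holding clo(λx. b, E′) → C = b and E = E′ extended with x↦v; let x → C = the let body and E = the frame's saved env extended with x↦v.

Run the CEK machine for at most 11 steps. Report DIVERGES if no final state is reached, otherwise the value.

Answer: -5

Derivation:
0. ⟨C=(((λp. p) -3) - 2); E=∅; K=∅⟩
1. ⟨C=((λp. p) -3); E=∅; K=[subR]⟩
2. ⟨C=(λp. p); E=∅; K=[arg :: subR]⟩
3. ⟨C=-3; E=∅; K=[fun :: subR]⟩
4. ⟨C=p; E={p↦-3}; K=[subR]⟩
5. ⟨C=2; E=∅; K=[subL(-3)]⟩
→ final value -5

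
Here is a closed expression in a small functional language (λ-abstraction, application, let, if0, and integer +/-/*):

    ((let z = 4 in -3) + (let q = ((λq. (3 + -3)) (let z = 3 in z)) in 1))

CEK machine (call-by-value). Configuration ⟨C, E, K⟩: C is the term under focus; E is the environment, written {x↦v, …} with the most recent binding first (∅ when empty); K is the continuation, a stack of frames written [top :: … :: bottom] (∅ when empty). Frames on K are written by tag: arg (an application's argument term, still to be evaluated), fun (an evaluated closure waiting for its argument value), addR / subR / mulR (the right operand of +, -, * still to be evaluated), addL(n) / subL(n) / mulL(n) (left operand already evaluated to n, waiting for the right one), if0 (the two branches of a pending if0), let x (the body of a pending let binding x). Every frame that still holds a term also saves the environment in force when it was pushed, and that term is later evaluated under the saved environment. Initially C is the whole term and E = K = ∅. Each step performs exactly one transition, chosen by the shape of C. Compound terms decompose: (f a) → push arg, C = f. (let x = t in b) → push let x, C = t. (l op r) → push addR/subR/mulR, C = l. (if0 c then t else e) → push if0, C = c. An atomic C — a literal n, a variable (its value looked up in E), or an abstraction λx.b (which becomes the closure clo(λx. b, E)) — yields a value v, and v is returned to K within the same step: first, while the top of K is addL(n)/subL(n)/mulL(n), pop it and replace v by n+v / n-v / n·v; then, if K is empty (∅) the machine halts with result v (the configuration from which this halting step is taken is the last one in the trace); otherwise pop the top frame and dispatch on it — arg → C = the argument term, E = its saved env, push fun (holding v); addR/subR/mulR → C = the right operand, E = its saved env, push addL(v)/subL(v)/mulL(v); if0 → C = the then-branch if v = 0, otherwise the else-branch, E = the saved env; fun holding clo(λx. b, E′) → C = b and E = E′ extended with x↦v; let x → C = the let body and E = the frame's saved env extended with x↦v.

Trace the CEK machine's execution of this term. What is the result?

step 0: ⟨C=((let z = 4 in -3) + (let q = ((λq. (3 + -3)) (let z = 3 in z)) in 1)); E=∅; K=∅⟩
step 1: ⟨C=(let z = 4 in -3); E=∅; K=[addR]⟩
step 2: ⟨C=4; E=∅; K=[let z :: addR]⟩
step 3: ⟨C=-3; E={z↦4}; K=[addR]⟩
step 4: ⟨C=(let q = ((λq. (3 + -3)) (let z = 3 in z)) in 1); E=∅; K=[addL(-3)]⟩
step 5: ⟨C=((λq. (3 + -3)) (let z = 3 in z)); E=∅; K=[let q :: addL(-3)]⟩
step 6: ⟨C=(λq. (3 + -3)); E=∅; K=[arg :: let q :: addL(-3)]⟩
step 7: ⟨C=(let z = 3 in z); E=∅; K=[fun :: let q :: addL(-3)]⟩
step 8: ⟨C=3; E=∅; K=[let z :: fun :: let q :: addL(-3)]⟩
step 9: ⟨C=z; E={z↦3}; K=[fun :: let q :: addL(-3)]⟩
step 10: ⟨C=(3 + -3); E={q↦3}; K=[let q :: addL(-3)]⟩
step 11: ⟨C=3; E={q↦3}; K=[addR :: let q :: addL(-3)]⟩
step 12: ⟨C=-3; E={q↦3}; K=[addL(3) :: let q :: addL(-3)]⟩
step 13: ⟨C=1; E={q↦0}; K=[addL(-3)]⟩
→ final value -2

Answer: -2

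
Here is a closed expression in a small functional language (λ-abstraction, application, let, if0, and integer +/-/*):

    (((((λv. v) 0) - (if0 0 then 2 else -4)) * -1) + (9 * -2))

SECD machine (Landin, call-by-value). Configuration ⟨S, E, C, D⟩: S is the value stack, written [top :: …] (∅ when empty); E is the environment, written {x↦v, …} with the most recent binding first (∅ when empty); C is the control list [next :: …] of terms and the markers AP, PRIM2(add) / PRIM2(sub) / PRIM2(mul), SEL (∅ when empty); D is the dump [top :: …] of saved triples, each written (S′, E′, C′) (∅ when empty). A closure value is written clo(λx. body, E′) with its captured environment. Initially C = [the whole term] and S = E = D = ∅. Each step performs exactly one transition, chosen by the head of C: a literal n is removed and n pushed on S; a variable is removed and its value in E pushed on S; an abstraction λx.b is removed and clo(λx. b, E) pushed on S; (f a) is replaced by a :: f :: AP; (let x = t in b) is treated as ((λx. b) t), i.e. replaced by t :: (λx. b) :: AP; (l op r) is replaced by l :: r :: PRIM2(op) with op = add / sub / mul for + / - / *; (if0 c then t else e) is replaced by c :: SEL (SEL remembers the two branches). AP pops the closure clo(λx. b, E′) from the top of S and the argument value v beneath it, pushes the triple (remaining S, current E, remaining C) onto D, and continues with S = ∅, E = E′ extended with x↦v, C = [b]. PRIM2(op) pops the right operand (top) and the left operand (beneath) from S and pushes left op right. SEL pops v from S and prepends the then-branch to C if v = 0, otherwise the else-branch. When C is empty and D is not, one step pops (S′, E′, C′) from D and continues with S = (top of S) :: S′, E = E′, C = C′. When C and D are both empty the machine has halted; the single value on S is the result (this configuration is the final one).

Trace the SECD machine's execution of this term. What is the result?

Answer: -16

Execution trace:
0. ⟨S=∅; E=∅; C=[(((((λv. v) 0) - (if0 0 then 2 else -4)) * -1) + (9 * -2))]; D=∅⟩
1. ⟨S=∅; E=∅; C=[((((λv. v) 0) - (if0 0 then 2 else -4)) * -1) :: (9 * -2) :: PRIM2(add)]; D=∅⟩
2. ⟨S=∅; E=∅; C=[(((λv. v) 0) - (if0 0 then 2 else -4)) :: -1 :: PRIM2(mul) :: (9 * -2) :: PRIM2(add)]; D=∅⟩
3. ⟨S=∅; E=∅; C=[((λv. v) 0) :: (if0 0 then 2 else -4) :: PRIM2(sub) :: -1 :: PRIM2(mul) :: (9 * -2) :: PRIM2(add)]; D=∅⟩
4. ⟨S=∅; E=∅; C=[0 :: (λv. v) :: AP :: (if0 0 then 2 else -4) :: PRIM2(sub) :: -1 :: PRIM2(mul) :: (9 * -2) :: PRIM2(add)]; D=∅⟩
5. ⟨S=[0]; E=∅; C=[(λv. v) :: AP :: (if0 0 then 2 else -4) :: PRIM2(sub) :: -1 :: PRIM2(mul) :: (9 * -2) :: PRIM2(add)]; D=∅⟩
6. ⟨S=[clo(λv. v, ∅) :: 0]; E=∅; C=[AP :: (if0 0 then 2 else -4) :: PRIM2(sub) :: -1 :: PRIM2(mul) :: (9 * -2) :: PRIM2(add)]; D=∅⟩
7. ⟨S=∅; E={v↦0}; C=[v]; D=[(∅, ∅, [(if0 0 then 2 else -4) :: PRIM2(sub) :: -1 :: PRIM2(mul) :: (9 * -2) :: PRIM2(add)])]⟩
8. ⟨S=[0]; E={v↦0}; C=∅; D=[(∅, ∅, [(if0 0 then 2 else -4) :: PRIM2(sub) :: -1 :: PRIM2(mul) :: (9 * -2) :: PRIM2(add)])]⟩
9. ⟨S=[0]; E=∅; C=[(if0 0 then 2 else -4) :: PRIM2(sub) :: -1 :: PRIM2(mul) :: (9 * -2) :: PRIM2(add)]; D=∅⟩
10. ⟨S=[0]; E=∅; C=[0 :: SEL :: PRIM2(sub) :: -1 :: PRIM2(mul) :: (9 * -2) :: PRIM2(add)]; D=∅⟩
11. ⟨S=[0 :: 0]; E=∅; C=[SEL :: PRIM2(sub) :: -1 :: PRIM2(mul) :: (9 * -2) :: PRIM2(add)]; D=∅⟩
12. ⟨S=[0]; E=∅; C=[2 :: PRIM2(sub) :: -1 :: PRIM2(mul) :: (9 * -2) :: PRIM2(add)]; D=∅⟩
13. ⟨S=[2 :: 0]; E=∅; C=[PRIM2(sub) :: -1 :: PRIM2(mul) :: (9 * -2) :: PRIM2(add)]; D=∅⟩
14. ⟨S=[-2]; E=∅; C=[-1 :: PRIM2(mul) :: (9 * -2) :: PRIM2(add)]; D=∅⟩
15. ⟨S=[-1 :: -2]; E=∅; C=[PRIM2(mul) :: (9 * -2) :: PRIM2(add)]; D=∅⟩
16. ⟨S=[2]; E=∅; C=[(9 * -2) :: PRIM2(add)]; D=∅⟩
17. ⟨S=[2]; E=∅; C=[9 :: -2 :: PRIM2(mul) :: PRIM2(add)]; D=∅⟩
18. ⟨S=[9 :: 2]; E=∅; C=[-2 :: PRIM2(mul) :: PRIM2(add)]; D=∅⟩
19. ⟨S=[-2 :: 9 :: 2]; E=∅; C=[PRIM2(mul) :: PRIM2(add)]; D=∅⟩
20. ⟨S=[-18 :: 2]; E=∅; C=[PRIM2(add)]; D=∅⟩
21. ⟨S=[-16]; E=∅; C=∅; D=∅⟩
→ final value -16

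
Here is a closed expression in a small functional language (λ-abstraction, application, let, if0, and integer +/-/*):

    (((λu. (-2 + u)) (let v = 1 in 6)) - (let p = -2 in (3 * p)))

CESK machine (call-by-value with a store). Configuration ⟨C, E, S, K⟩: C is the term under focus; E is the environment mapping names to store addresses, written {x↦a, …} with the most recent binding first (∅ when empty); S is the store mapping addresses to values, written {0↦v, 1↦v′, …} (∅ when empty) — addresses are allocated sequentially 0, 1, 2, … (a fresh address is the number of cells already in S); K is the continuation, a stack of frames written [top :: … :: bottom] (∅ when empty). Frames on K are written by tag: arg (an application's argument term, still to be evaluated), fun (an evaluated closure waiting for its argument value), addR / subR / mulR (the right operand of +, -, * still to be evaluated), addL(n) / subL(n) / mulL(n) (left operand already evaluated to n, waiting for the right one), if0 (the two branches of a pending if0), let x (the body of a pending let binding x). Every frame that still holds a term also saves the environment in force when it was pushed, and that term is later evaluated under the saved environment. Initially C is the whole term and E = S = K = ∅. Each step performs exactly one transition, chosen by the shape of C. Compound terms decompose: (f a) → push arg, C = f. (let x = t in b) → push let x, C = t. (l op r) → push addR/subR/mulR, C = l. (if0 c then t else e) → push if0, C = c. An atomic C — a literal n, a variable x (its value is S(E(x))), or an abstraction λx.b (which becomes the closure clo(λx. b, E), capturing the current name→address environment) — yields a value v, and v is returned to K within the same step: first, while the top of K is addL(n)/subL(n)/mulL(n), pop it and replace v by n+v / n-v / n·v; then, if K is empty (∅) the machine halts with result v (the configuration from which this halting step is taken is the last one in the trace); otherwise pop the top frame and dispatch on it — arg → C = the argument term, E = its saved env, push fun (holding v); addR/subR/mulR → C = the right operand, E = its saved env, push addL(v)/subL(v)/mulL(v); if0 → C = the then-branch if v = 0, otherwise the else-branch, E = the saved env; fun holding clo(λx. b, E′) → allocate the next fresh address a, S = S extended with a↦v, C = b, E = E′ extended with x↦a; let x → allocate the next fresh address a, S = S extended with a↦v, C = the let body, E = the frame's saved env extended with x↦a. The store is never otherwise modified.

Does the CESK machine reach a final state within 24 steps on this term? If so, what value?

Answer: 10

Machine steps:
[0] ⟨C=(((λu. (-2 + u)) (let v = 1 in 6)) - (let p = -2 in (3 * p))); E=∅; S=∅; K=∅⟩
[1] ⟨C=((λu. (-2 + u)) (let v = 1 in 6)); E=∅; S=∅; K=[subR]⟩
[2] ⟨C=(λu. (-2 + u)); E=∅; S=∅; K=[arg :: subR]⟩
[3] ⟨C=(let v = 1 in 6); E=∅; S=∅; K=[fun :: subR]⟩
[4] ⟨C=1; E=∅; S=∅; K=[let v :: fun :: subR]⟩
[5] ⟨C=6; E={v↦0}; S={0↦1}; K=[fun :: subR]⟩
[6] ⟨C=(-2 + u); E={u↦1}; S={0↦1, 1↦6}; K=[subR]⟩
[7] ⟨C=-2; E={u↦1}; S={0↦1, 1↦6}; K=[addR :: subR]⟩
[8] ⟨C=u; E={u↦1}; S={0↦1, 1↦6}; K=[addL(-2) :: subR]⟩
[9] ⟨C=(let p = -2 in (3 * p)); E=∅; S={0↦1, 1↦6}; K=[subL(4)]⟩
[10] ⟨C=-2; E=∅; S={0↦1, 1↦6}; K=[let p :: subL(4)]⟩
[11] ⟨C=(3 * p); E={p↦2}; S={0↦1, 1↦6, 2↦-2}; K=[subL(4)]⟩
[12] ⟨C=3; E={p↦2}; S={0↦1, 1↦6, 2↦-2}; K=[mulR :: subL(4)]⟩
[13] ⟨C=p; E={p↦2}; S={0↦1, 1↦6, 2↦-2}; K=[mulL(3) :: subL(4)]⟩
→ final value 10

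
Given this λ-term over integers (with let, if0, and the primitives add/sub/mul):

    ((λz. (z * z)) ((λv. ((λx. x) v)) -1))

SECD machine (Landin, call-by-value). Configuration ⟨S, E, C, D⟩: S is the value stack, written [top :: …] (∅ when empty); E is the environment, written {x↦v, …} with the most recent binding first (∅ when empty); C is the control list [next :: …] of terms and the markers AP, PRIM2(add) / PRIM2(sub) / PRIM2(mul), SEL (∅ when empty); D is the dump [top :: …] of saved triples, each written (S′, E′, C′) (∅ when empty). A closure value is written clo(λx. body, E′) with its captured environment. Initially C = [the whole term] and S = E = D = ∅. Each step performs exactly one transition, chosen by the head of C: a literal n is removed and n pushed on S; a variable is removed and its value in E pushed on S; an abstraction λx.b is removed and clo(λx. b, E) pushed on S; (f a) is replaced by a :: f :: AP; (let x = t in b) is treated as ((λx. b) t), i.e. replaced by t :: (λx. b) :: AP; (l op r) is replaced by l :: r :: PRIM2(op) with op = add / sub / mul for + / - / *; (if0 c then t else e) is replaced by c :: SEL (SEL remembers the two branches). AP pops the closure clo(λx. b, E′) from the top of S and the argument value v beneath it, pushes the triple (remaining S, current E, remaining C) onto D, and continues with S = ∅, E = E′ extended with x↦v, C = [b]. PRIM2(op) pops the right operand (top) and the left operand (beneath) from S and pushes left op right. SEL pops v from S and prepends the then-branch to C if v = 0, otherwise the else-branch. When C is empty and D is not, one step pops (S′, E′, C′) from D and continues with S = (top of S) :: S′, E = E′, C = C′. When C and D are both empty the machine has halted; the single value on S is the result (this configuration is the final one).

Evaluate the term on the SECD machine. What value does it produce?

Answer: 1

Derivation:
step 0: ⟨S=∅; E=∅; C=[((λz. (z * z)) ((λv. ((λx. x) v)) -1))]; D=∅⟩
step 1: ⟨S=∅; E=∅; C=[((λv. ((λx. x) v)) -1) :: (λz. (z * z)) :: AP]; D=∅⟩
step 2: ⟨S=∅; E=∅; C=[-1 :: (λv. ((λx. x) v)) :: AP :: (λz. (z * z)) :: AP]; D=∅⟩
step 3: ⟨S=[-1]; E=∅; C=[(λv. ((λx. x) v)) :: AP :: (λz. (z * z)) :: AP]; D=∅⟩
step 4: ⟨S=[clo(λv. ((λx. x) v), ∅) :: -1]; E=∅; C=[AP :: (λz. (z * z)) :: AP]; D=∅⟩
step 5: ⟨S=∅; E={v↦-1}; C=[((λx. x) v)]; D=[(∅, ∅, [(λz. (z * z)) :: AP])]⟩
step 6: ⟨S=∅; E={v↦-1}; C=[v :: (λx. x) :: AP]; D=[(∅, ∅, [(λz. (z * z)) :: AP])]⟩
step 7: ⟨S=[-1]; E={v↦-1}; C=[(λx. x) :: AP]; D=[(∅, ∅, [(λz. (z * z)) :: AP])]⟩
step 8: ⟨S=[clo(λx. x, {v↦-1}) :: -1]; E={v↦-1}; C=[AP]; D=[(∅, ∅, [(λz. (z * z)) :: AP])]⟩
step 9: ⟨S=∅; E={x↦-1, v↦-1}; C=[x]; D=[(∅, {v↦-1}, ∅) :: (∅, ∅, [(λz. (z * z)) :: AP])]⟩
step 10: ⟨S=[-1]; E={x↦-1, v↦-1}; C=∅; D=[(∅, {v↦-1}, ∅) :: (∅, ∅, [(λz. (z * z)) :: AP])]⟩
step 11: ⟨S=[-1]; E={v↦-1}; C=∅; D=[(∅, ∅, [(λz. (z * z)) :: AP])]⟩
step 12: ⟨S=[-1]; E=∅; C=[(λz. (z * z)) :: AP]; D=∅⟩
step 13: ⟨S=[clo(λz. (z * z), ∅) :: -1]; E=∅; C=[AP]; D=∅⟩
step 14: ⟨S=∅; E={z↦-1}; C=[(z * z)]; D=[(∅, ∅, ∅)]⟩
step 15: ⟨S=∅; E={z↦-1}; C=[z :: z :: PRIM2(mul)]; D=[(∅, ∅, ∅)]⟩
step 16: ⟨S=[-1]; E={z↦-1}; C=[z :: PRIM2(mul)]; D=[(∅, ∅, ∅)]⟩
step 17: ⟨S=[-1 :: -1]; E={z↦-1}; C=[PRIM2(mul)]; D=[(∅, ∅, ∅)]⟩
step 18: ⟨S=[1]; E={z↦-1}; C=∅; D=[(∅, ∅, ∅)]⟩
step 19: ⟨S=[1]; E=∅; C=∅; D=∅⟩
→ final value 1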